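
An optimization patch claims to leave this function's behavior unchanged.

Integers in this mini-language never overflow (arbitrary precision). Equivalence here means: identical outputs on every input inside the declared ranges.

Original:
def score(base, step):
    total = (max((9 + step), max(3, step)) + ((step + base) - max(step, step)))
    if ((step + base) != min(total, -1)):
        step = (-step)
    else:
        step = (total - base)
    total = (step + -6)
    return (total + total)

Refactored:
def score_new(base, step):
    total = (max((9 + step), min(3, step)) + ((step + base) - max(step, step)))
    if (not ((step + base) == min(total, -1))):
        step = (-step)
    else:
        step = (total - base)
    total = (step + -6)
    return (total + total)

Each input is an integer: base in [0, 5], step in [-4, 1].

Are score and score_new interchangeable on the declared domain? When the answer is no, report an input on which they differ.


The edit looks behavioral (`max(3, step)` became `min(3, step)`), but over these ranges it never changes the outcome.
Tracing base=3, step=-4: score: total becomes 8; next ((step + base) != min(total, -1)) evaluates to false; next step becomes 5; next total becomes -1; next final value -2 | score_new: total becomes 8; next (not ((step + base) == min(total, -1))) evaluates to false; next step becomes 5; next total becomes -1; next final value -2 — matching result -2.
Checked all 36 inputs in the declared domain: the outputs agree on every one.
verdict: equivalent


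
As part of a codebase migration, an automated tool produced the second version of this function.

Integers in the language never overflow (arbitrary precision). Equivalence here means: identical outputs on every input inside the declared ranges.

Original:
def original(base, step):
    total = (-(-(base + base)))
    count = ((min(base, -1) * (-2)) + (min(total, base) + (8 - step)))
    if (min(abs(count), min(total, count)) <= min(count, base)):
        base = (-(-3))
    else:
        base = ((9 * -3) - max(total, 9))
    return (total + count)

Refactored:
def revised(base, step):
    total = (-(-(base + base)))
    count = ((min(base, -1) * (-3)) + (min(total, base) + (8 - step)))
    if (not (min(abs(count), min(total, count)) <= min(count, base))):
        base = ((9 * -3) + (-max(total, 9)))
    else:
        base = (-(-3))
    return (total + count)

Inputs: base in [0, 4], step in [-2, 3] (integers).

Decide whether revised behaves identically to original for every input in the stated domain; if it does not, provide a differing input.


Run the pair on base=0, step=-2.
original: total becomes 0; next count becomes 12; next (min(abs(count), min(total, count)) <= min(count, base)) evaluates to true; next base becomes 3; next final value 12
revised: total becomes 0; next count becomes 13; next (not (min(abs(count), min(total, count)) <= min(count, base))) evaluates to false; next base becomes 3; next final value 13
12 vs 13 — the two versions disagree here.
verdict: not equivalent; witness: base=0, step=-2


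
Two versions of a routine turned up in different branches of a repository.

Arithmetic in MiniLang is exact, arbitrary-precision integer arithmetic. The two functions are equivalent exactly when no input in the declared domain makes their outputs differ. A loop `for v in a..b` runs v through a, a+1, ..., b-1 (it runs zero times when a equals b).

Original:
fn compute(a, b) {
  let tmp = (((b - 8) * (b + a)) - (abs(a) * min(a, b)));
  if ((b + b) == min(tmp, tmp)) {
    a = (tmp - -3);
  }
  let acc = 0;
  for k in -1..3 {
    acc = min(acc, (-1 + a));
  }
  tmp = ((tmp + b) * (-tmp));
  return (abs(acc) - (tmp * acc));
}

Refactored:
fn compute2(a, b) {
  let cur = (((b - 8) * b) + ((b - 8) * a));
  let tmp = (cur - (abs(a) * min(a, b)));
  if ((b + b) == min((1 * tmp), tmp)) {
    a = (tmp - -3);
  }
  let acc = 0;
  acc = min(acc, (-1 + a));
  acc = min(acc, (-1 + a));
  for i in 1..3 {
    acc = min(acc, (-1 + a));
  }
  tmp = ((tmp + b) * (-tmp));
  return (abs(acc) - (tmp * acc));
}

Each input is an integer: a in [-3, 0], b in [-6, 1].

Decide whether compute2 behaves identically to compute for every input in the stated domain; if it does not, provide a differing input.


Reading the diff, among the changes: constant usage differs, plus loop structure differs, plus min/max/abs usage differs, plus local variable names differ, plus arithmetic usage differs, plus statement counts differ.
Tracing a=-2, b=-1: compute: tmp becomes 31; next ((b + b) == min(tmp, tmp)) evaluates to false; next acc becomes 0; next at k=-1:; next acc becomes -3; next at k=0:; next acc becomes -3; next at k=1:; next acc becomes -3; next at k=2:; next acc becomes -3; next tmp becomes -930; next final value -2787 | compute2: cur becomes 27; next tmp becomes 31; next ((b + b) == min((1 * tmp), tmp)) evaluates to false; next acc becomes 0; next acc becomes -3; next acc becomes -3; next at i=1:; next acc becomes -3; next at i=2:; next acc becomes -3; next tmp becomes -930; next final value -2787 — matching result -2787.
Sweeping the whole domain (32 inputs) finds no disagreement.
verdict: equivalent


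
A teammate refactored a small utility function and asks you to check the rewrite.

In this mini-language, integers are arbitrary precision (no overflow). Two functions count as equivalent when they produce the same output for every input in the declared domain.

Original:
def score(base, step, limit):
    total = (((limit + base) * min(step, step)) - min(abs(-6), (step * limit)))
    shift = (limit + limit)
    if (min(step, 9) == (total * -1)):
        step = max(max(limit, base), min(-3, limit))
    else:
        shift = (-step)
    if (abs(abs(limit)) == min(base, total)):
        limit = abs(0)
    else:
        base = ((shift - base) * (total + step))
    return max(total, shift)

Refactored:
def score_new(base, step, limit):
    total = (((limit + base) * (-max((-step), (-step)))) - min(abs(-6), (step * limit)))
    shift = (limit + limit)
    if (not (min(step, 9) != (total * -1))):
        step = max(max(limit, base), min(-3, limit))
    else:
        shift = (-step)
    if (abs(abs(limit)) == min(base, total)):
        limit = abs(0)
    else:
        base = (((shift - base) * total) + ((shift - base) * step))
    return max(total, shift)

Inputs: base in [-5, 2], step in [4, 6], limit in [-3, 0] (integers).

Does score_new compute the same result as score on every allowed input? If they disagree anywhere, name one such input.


Equivalent — the differences include arithmetic usage differs; and min/max/abs usage differs; and boolean connective usage differs; and comparison usage differs, yet no declared input distinguishes the two.
As a probe, take base=-2, step=5, limit=-2: score runs total := -10 | shift := -4 | (min(step, 9) == (total * -1)): false | shift := -5 | (abs(abs(limit)) == min(base, total)): false | base := 15 | result -5; score_new runs total := -10 | shift := -4 | (not (min(step, 9) != (total * -1))): false | shift := -5 | (abs(abs(limit)) == min(base, total)): false | base := 15 | result -5; both end at -5.
Checked all 96 inputs in the declared domain: the outputs agree on every one.
verdict: equivalent


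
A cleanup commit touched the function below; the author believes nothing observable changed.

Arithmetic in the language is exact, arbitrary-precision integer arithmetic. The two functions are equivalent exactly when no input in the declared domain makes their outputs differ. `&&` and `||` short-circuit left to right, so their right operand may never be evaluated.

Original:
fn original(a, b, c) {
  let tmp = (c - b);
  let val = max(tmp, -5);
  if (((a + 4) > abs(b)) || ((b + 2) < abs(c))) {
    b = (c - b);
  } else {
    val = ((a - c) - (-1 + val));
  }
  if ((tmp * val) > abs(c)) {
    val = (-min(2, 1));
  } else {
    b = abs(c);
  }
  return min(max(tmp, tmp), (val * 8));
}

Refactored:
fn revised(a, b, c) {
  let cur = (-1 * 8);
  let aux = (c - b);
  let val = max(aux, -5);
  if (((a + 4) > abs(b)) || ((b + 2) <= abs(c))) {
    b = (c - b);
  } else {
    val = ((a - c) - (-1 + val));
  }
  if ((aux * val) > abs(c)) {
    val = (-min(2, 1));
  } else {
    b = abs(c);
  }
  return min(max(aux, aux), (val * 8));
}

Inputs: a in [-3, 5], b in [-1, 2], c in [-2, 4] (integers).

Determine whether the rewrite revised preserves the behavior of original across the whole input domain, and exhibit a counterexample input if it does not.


At a=-3, b=-1, c=-1: original gives -8, revised gives 0.
verdict: not equivalent; witness: a=-3, b=-1, c=-1


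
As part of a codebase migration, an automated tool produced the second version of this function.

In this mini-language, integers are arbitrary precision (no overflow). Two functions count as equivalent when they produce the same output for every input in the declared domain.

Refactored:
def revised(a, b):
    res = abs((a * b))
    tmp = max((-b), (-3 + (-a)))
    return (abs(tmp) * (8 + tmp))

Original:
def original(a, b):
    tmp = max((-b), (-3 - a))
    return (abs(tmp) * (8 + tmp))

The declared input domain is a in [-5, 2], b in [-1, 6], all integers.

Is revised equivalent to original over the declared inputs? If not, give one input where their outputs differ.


A substantive addition is an assignment to `res` whose value nothing reads; no result depends on it; all 64 inputs agree.
verdict: equivalent


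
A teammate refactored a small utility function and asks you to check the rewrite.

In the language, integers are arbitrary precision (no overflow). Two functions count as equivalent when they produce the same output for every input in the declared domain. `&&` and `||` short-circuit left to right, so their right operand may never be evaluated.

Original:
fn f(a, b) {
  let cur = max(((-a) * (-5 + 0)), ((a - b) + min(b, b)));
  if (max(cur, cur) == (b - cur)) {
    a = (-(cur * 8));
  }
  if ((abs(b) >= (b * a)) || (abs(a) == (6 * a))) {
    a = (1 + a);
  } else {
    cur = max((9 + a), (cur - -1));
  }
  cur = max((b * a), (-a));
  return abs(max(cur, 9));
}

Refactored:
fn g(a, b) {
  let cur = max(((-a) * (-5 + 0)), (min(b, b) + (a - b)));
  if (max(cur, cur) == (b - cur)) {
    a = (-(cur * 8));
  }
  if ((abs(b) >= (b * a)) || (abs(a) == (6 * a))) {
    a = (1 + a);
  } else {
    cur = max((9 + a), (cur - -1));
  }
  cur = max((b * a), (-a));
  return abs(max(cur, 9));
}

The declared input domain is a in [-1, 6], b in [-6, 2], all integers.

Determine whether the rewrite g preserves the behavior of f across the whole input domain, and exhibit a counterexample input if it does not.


The two are interchangeable: same computation, different form, and every declared input agrees.
One worked example (a=-1, b=1) — f: cur=-1, then (max(cur, cur) == (b - cur)) is false, then ((abs(b) >= (b * a)) || (abs(a) == (6 * a))) is true, then a=0, then cur=0, then returns 9; g: cur=-1, then (max(cur, cur) == (b - cur)) is false, then ((abs(b) >= (b * a)) || (abs(a) == (6 * a))) is true, then a=0, then cur=0, then returns 9; agreement on 9.
An exhaustive pass over the 72 declared inputs shows identical outputs.
verdict: equivalent


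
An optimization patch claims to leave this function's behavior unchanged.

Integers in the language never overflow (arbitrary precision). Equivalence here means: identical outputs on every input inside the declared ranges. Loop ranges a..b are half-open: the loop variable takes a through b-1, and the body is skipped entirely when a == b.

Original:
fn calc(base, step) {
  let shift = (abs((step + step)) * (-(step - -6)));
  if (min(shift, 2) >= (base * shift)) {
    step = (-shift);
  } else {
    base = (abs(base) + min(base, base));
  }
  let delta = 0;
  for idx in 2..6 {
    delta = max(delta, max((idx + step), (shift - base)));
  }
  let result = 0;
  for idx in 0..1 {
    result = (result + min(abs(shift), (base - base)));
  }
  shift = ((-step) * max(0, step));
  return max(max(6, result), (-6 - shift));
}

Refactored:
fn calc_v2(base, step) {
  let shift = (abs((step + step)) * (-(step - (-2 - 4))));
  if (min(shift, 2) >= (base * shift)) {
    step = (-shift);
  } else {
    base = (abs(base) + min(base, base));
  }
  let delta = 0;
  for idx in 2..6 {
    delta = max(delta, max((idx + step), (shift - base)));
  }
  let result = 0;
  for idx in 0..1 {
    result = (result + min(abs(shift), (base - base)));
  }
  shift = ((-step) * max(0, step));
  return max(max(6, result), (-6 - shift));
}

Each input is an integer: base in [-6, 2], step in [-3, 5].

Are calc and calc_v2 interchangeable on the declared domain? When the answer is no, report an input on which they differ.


Changes here: arithmetic usage differs, constant usage differs; the full 81-point sweep finds no disagreement.
verdict: equivalent


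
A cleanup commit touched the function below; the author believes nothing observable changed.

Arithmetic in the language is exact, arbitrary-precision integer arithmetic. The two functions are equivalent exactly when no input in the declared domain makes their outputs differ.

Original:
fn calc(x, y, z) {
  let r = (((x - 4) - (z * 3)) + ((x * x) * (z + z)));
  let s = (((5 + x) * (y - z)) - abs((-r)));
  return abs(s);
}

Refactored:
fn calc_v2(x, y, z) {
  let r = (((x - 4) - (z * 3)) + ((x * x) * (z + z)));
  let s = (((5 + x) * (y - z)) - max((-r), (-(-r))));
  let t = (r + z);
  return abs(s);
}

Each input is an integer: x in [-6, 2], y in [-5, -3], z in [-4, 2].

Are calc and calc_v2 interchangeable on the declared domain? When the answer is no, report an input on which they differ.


The two are interchangeable: arithmetic usage differs; min/max/abs usage differs; local variable names differ; statement counts differ, and every declared input agrees.
As a probe, take x=-2, y=-5, z=0: calc runs r = -6; s = -21; return 21; calc_v2 runs r = -6; s = -21; t = -6; return 21; both end at 21.
Checked all 189 inputs in the declared domain: the outputs agree on every one.
verdict: equivalent


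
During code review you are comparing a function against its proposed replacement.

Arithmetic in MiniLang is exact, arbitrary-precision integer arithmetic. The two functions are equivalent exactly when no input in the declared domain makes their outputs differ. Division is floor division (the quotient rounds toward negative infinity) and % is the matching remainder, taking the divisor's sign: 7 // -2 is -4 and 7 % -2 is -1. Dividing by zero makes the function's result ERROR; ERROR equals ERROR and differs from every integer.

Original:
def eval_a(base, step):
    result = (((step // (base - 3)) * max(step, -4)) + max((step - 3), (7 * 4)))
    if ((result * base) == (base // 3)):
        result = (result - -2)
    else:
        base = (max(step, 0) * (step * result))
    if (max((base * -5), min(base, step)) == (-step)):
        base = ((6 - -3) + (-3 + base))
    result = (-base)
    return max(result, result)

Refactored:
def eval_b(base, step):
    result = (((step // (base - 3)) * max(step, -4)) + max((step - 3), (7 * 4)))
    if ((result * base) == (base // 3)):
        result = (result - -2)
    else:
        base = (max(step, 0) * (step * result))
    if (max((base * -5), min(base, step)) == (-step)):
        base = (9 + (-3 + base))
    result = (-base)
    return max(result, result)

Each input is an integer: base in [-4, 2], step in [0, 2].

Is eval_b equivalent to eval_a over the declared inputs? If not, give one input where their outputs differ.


Equivalent — the differences include constant usage differs; also arithmetic usage differs, yet no declared input distinguishes the two.
Tracing base=-4, step=2: eval_a: result=26, then ((result * base) == (base // 3)) is false, then base=104, then (max((base * -5), min(base, step)) == (-step)) is false, then result=-104, then returns -104 | eval_b: result=26, then ((result * base) == (base // 3)) is false, then base=104, then (max((base * -5), min(base, step)) == (-step)) is false, then result=-104, then returns -104 — matching result -104.
Sweeping the whole domain (21 inputs) finds no disagreement.
verdict: equivalent


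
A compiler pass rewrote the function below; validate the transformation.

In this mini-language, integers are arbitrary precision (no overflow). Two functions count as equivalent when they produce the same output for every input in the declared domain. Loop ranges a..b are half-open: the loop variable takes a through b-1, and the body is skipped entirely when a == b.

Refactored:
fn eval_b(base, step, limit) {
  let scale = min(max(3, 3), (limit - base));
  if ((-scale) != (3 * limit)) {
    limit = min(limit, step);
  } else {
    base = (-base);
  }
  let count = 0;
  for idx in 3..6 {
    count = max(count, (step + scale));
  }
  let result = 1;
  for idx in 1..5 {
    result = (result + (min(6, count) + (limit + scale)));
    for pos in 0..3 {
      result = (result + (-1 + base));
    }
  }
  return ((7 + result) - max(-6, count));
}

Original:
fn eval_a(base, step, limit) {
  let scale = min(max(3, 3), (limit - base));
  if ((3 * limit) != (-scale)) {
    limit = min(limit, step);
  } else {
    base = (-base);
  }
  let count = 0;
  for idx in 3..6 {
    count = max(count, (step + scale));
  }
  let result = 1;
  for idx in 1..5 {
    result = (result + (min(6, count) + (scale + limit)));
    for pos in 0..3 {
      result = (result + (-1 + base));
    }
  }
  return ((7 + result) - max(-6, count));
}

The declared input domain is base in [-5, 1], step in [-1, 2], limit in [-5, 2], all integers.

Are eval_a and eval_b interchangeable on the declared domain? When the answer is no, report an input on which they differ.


Equivalent — the differences include same computation, different form, yet no declared input distinguishes the two.
As a probe, take base=-2, step=-1, limit=1: eval_a runs scale becomes 3; next ((3 * limit) != (-scale)) evaluates to true; next limit becomes -1; next count becomes 0; next at idx=3:; next count becomes 2; next at idx=4:; next count becomes 2; next at idx=5:; next count becomes 2; next result becomes 1; next at idx=1:; next result becomes 5; next at pos=0:; next result becomes 2; next at pos=1:; next result becomes -1; next at pos=2:; next result becomes -4; next at idx=2:; next result becomes 0; next at pos=0:; next result becomes -3; next at pos=1:; next result becomes -6; next at pos=2:; next result becomes -9; next at idx=3:; next result becomes -5; next at pos=0:; next result becomes -8; next at pos=1:; next result becomes -11; next at pos=2:; next result becomes -14; next at idx=4:; next result becomes -10; next at pos=0:; next result becomes -13; next at pos=1:; next result becomes -16; next at pos=2:; next result becomes -19; next final value -14; eval_b runs scale becomes 3; next ((-scale) != (3 * limit)) evaluates to true; next limit becomes -1; next count becomes 0; next at idx=3:; next count becomes 2; next at idx=4:; next count becomes 2; next at idx=5:; next count becomes 2; next result becomes 1; next at idx=1:; next result becomes 5; next at pos=0:; next result becomes 2; next at pos=1:; next result becomes -1; next at pos=2:; next result becomes -4; next at idx=2:; next result becomes 0; next at pos=0:; next result becomes -3; next at pos=1:; next result becomes -6; next at pos=2:; next result becomes -9; next at idx=3:; next result becomes -5; next at pos=0:; next result becomes -8; next at pos=1:; next result becomes -11; next at pos=2:; next result becomes -14; next at idx=4:; next result becomes -10; next at pos=0:; next result becomes -13; next at pos=1:; next result becomes -16; next at pos=2:; next result becomes -19; next final value -14; both end at -14.
Every one of the 224 inputs gives matching results.
verdict: equivalent


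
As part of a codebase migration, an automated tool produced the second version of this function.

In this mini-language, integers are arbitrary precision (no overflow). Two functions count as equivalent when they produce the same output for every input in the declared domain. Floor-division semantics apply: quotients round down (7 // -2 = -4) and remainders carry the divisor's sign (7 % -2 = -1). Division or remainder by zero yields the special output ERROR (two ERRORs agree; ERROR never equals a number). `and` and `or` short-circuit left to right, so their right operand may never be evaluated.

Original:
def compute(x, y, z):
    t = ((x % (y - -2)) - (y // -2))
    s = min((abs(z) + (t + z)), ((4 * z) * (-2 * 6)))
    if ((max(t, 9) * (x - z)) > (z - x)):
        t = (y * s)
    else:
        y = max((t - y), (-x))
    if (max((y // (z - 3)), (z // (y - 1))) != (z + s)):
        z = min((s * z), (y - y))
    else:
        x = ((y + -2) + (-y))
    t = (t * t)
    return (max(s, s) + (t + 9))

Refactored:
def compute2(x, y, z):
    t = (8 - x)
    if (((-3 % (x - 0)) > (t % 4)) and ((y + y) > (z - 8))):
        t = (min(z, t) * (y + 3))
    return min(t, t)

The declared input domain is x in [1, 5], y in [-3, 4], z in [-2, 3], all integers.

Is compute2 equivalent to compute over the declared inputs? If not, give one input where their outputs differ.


Input x=1, y=-3, z=-2: 17 from compute versus 7 from compute2.
verdict: not equivalent; witness: x=1, y=-3, z=-2


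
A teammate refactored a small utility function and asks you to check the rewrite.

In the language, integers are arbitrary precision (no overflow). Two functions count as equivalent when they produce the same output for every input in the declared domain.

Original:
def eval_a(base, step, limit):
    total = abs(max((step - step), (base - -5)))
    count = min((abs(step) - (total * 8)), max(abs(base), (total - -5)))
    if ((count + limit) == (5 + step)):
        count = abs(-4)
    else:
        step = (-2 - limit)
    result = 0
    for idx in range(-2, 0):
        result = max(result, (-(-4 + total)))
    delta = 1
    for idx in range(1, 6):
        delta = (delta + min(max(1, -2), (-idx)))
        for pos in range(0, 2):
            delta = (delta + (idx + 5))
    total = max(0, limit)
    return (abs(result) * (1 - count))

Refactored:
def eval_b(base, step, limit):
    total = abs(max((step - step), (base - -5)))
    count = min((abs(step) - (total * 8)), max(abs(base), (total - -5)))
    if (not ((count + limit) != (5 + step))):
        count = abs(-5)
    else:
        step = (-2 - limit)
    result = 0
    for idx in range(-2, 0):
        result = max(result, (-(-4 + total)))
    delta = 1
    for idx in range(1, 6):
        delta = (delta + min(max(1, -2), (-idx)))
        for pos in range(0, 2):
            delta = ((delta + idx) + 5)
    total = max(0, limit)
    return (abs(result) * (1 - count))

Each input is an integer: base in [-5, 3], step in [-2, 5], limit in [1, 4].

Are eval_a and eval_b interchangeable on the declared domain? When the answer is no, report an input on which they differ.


The rewrite breaks on base=-5, step=-2, limit=1, where the results are -12 and -16.
eval_a: total=0, then count=2, then ((count + limit) == (5 + step)) is true, then count=4, then result=0, then (idx=-2), then result=4, then (idx=-1), then result=4, then delta=1, then (idx=1), then delta=0, then (pos=0), then delta=6, then (pos=1), then delta=12, then (idx=2), then delta=10, then (pos=0), then delta=17, then (pos=1), then delta=24, then (idx=3), then delta=21, then (pos=0), then delta=29, then (pos=1), then delta=37, then (idx=4), then delta=33, then (pos=0), then delta=42, then (pos=1), then delta=51, then (idx=5), then delta=46, then (pos=0), then delta=56, then (pos=1), then delta=66, then total=1, then returns -12
eval_b: total=0, then count=2, then (not ((count + limit) != (5 + step))) is true, then count=5, then result=0, then (idx=-2), then result=4, then (idx=-1), then result=4, then delta=1, then (idx=1), then delta=0, then (pos=0), then delta=6, then (pos=1), then delta=12, then (idx=2), then delta=10, then (pos=0), then delta=17, then (pos=1), then delta=24, then (idx=3), then delta=21, then (pos=0), then delta=29, then (pos=1), then delta=37, then (idx=4), then delta=33, then (pos=0), then delta=42, then (pos=1), then delta=51, then (idx=5), then delta=46, then (pos=0), then delta=56, then (pos=1), then delta=66, then total=1, then returns -16
verdict: not equivalent; witness: base=-5, step=-2, limit=1


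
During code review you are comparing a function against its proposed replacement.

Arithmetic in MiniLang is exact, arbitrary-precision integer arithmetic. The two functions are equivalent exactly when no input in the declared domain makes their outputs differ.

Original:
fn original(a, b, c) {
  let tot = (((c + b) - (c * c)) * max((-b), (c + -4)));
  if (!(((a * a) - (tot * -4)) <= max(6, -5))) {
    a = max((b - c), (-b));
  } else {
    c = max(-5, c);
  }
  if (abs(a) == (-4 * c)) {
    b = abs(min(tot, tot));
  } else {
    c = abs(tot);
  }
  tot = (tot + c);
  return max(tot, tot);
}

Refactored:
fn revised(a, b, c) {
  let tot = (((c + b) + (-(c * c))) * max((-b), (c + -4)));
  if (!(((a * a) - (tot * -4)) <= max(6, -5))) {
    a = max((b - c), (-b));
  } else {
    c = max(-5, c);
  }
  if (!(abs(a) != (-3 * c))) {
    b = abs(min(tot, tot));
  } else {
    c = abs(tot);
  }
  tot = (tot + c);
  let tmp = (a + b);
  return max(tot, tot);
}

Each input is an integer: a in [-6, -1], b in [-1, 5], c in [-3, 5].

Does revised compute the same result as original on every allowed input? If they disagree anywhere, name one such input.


Run the pair on a=-6, b=2, c=-1.
original: tot becomes 0; next (!(((a * a) - (tot * -4)) <= max(6, -5))) evaluates to true; next a becomes 3; next (abs(a) == (-4 * c)) evaluates to false; next c becomes 0; next tot becomes 0; next final value 0
revised: tot becomes 0; next (!(((a * a) - (tot * -4)) <= max(6, -5))) evaluates to true; next a becomes 3; next (!(abs(a) != (-3 * c))) evaluates to true; next b becomes 0; next tot becomes -1; next tmp becomes 3; next final value -1
0 != -1, so the rewrite changes behavior.
verdict: not equivalent; witness: a=-6, b=2, c=-1


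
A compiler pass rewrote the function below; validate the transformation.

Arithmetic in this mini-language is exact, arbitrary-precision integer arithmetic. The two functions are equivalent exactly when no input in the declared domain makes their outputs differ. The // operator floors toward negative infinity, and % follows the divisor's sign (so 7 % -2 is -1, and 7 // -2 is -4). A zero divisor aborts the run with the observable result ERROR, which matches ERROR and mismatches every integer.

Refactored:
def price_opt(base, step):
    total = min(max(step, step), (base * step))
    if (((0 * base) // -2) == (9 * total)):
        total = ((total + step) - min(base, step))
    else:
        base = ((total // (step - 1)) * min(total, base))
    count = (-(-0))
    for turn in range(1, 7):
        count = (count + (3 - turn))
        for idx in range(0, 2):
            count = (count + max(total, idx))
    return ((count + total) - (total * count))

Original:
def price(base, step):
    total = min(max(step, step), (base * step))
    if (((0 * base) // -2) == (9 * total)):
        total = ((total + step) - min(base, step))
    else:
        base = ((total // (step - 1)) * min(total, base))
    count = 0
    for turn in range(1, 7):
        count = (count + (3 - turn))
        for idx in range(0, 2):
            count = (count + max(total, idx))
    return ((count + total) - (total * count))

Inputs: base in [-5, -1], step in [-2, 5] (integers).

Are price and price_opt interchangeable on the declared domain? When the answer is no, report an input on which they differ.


Reading the diff, among the changes: same computation, different form.
One worked example (base=-4, step=4) — price: total = -16; (((0 * base) // -2) == (9 * total)) -> false; base = 96; count = 0; [turn=1]; count = 2; [idx=0]; count = 2; [idx=1]; count = 3; [turn=2]; count = 4; [idx=0]; count = 4; [idx=1]; count = 5; [turn=3]; count = 5; [idx=0]; count = 5; [idx=1]; count = 6; [turn=4]; count = 5; [idx=0]; count = 5; [idx=1]; count = 6; [turn=5]; count = 4; [idx=0]; count = 4; [idx=1]; count = 5; [turn=6]; count = 2; [idx=0]; count = 2; [idx=1]; count = 3; return 35; price_opt: total = -16; (((0 * base) // -2) == (9 * total)) -> false; base = 96; count = 0; [turn=1]; count = 2; [idx=0]; count = 2; [idx=1]; count = 3; [turn=2]; count = 4; [idx=0]; count = 4; [idx=1]; count = 5; [turn=3]; count = 5; [idx=0]; count = 5; [idx=1]; count = 6; [turn=4]; count = 5; [idx=0]; count = 5; [idx=1]; count = 6; [turn=5]; count = 4; [idx=0]; count = 4; [idx=1]; count = 5; [turn=6]; count = 2; [idx=0]; count = 2; [idx=1]; count = 3; return 35; agreement on 35.
Checked all 40 inputs in the declared domain: the outputs agree on every one.
verdict: equivalent


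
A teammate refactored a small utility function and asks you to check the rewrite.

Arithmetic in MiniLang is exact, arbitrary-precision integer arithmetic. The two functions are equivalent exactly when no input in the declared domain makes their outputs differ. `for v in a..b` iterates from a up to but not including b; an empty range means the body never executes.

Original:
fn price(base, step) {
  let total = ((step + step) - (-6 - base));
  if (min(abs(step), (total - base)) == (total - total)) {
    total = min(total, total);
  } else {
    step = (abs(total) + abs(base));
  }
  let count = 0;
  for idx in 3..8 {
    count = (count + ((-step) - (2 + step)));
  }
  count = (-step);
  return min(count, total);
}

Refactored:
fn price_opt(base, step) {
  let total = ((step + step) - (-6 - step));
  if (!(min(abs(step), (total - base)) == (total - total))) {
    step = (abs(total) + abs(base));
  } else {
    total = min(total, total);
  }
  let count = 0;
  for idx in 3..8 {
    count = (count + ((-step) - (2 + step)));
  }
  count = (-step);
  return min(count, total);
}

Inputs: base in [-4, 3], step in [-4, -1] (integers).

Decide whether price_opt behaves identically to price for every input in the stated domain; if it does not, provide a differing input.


Take base=-4, step=-3.
price: total becomes -4; next (min(abs(step), (total - base)) == (total - total)) evaluates to true; next total becomes -4; next count becomes 0; next at idx=3:; next count becomes 4; next at idx=4:; next count becomes 8; next at idx=5:; next count becomes 12; next at idx=6:; next count becomes 16; next at idx=7:; next count becomes 20; next count becomes 3; next final value -4
price_opt: total becomes -3; next (!(min(abs(step), (total - base)) == (total - total))) evaluates to true; next step becomes 7; next count becomes 0; next at idx=3:; next count becomes -16; next at idx=4:; next count becomes -32; next at idx=5:; next count becomes -48; next at idx=6:; next count becomes -64; next at idx=7:; next count becomes -80; next count becomes -7; next final value -7
-4 vs -7 — the two versions disagree here.
verdict: not equivalent; witness: base=-4, step=-3


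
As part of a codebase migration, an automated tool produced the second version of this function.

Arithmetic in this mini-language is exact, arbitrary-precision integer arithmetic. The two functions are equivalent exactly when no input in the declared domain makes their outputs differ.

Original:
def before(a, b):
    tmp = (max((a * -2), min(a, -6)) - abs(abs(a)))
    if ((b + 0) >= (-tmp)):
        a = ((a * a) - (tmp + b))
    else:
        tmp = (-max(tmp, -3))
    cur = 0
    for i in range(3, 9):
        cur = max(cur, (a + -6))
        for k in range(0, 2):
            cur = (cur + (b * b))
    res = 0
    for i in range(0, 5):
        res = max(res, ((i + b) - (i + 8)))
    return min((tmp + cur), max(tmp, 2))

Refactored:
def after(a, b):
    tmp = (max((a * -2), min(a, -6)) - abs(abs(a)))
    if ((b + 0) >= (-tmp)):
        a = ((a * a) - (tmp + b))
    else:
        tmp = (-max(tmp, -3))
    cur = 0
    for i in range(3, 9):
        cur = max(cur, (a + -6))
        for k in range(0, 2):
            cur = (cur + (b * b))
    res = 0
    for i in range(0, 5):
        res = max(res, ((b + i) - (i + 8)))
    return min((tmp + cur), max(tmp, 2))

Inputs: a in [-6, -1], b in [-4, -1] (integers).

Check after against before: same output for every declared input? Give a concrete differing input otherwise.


Differences: same computation, different form — yet all 24 inputs agree.
verdict: equivalent


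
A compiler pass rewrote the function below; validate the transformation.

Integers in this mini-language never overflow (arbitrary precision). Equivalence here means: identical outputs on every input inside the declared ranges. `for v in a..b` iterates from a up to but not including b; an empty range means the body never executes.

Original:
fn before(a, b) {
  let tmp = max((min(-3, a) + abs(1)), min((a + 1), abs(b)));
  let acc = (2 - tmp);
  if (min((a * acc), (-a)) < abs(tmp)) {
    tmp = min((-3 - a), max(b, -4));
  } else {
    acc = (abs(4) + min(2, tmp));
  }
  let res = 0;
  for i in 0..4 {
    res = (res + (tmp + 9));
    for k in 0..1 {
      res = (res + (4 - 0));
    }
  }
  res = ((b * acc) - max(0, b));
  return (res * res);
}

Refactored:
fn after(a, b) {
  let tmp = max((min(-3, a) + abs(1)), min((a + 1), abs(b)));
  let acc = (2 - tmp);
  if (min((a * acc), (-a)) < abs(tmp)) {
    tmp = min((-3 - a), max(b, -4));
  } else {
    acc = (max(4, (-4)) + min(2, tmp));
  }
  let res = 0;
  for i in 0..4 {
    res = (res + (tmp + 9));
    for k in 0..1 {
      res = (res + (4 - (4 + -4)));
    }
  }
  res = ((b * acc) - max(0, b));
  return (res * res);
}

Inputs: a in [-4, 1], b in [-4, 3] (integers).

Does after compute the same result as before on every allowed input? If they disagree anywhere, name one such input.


Changes here: constant usage differs; and min/max/abs usage differs; and arithmetic usage differs; the full 48-point sweep finds no disagreement.
verdict: equivalent


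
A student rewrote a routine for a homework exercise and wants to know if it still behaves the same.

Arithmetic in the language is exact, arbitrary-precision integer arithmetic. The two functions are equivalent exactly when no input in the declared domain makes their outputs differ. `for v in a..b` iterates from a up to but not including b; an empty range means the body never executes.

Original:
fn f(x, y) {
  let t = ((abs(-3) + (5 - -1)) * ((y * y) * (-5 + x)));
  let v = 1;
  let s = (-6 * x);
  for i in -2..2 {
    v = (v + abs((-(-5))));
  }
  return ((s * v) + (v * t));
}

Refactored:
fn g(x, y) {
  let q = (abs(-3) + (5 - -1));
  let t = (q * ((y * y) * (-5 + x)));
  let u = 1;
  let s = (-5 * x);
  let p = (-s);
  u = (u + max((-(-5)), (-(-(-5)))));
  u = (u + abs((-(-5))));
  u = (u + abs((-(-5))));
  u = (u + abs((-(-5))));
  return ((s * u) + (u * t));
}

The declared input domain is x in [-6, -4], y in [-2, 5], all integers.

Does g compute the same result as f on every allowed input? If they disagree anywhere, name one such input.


Evaluate both at x=-6, y=-2.
f: t := -396 | v := 1 | s := 36 | iter i=-2: | v := 6 | iter i=-1: | v := 11 | iter i=0: | v := 16 | iter i=1: | v := 21 | result -7560
g: q := 9 | t := -396 | u := 1 | s := 30 | p := -30 | u := 6 | u := 11 | u := 16 | u := 21 | result -7686
-7560 and -7686 differ, so these are not the same function on this domain.
verdict: not equivalent; witness: x=-6, y=-2


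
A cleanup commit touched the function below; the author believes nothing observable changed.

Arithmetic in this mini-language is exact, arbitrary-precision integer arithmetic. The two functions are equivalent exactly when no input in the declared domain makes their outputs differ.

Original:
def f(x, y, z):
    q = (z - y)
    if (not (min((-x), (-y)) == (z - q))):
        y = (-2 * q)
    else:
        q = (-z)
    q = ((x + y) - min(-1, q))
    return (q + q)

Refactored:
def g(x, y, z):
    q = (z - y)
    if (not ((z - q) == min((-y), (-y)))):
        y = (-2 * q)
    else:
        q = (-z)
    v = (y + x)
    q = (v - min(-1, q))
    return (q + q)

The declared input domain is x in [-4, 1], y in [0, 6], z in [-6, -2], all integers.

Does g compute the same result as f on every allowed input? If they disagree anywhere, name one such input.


These are not equivalent — on x=1, y=0, z=-6 the outputs split (38 vs 4).
f: q = -6; (not (min((-x), (-y)) == (z - q))) -> true; y = 12; q = 19; return 38
g: q = -6; (not ((z - q) == min((-y), (-y)))) -> false; q = 6; v = 1; q = 2; return 4
verdict: not equivalent; witness: x=1, y=0, z=-6


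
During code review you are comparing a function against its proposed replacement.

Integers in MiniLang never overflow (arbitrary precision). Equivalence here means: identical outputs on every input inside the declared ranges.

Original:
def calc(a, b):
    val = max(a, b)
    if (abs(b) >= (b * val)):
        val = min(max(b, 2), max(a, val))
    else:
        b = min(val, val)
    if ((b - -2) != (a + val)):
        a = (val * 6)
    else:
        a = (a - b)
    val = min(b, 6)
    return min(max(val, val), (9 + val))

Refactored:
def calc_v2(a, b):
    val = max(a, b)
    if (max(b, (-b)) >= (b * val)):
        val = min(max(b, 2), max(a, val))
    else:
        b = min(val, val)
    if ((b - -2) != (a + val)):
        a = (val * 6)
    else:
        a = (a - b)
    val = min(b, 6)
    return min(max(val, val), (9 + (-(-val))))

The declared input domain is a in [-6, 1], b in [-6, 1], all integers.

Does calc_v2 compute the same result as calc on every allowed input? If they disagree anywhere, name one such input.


Side by side, the visible changes include: min/max/abs usage differs.
As a probe, take a=-6, b=-2: calc runs val := -2 | (abs(b) >= (b * val)): false | b := -2 | ((b - -2) != (a + val)): true | a := -12 | val := -2 | result -2; calc_v2 runs val := -2 | (max(b, (-b)) >= (b * val)): false | b := -2 | ((b - -2) != (a + val)): true | a := -12 | val := -2 | result -2; both end at -2.
Sweeping the whole domain (64 inputs) finds no disagreement.
verdict: equivalent


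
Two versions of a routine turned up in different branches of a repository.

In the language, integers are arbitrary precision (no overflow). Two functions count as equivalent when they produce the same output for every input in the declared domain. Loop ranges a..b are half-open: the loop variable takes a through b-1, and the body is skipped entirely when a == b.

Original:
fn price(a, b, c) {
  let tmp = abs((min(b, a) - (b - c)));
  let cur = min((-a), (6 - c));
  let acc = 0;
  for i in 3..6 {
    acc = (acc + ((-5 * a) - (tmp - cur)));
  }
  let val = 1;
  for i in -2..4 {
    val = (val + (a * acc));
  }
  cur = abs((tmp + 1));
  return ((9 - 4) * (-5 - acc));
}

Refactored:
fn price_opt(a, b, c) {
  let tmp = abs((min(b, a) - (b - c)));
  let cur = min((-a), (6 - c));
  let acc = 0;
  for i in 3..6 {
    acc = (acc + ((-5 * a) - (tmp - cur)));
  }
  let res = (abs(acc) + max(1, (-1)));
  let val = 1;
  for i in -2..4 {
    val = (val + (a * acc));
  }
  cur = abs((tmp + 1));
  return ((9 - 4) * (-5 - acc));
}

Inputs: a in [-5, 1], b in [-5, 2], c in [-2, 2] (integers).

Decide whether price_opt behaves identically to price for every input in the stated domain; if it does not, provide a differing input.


Equivalent — the differences include local variable names differ; constant usage differs; statement counts differ; arithmetic usage differs; min/max/abs usage differs, yet no declared input distinguishes the two.
Tracing a=0, b=-5, c=0: price: tmp=0, then cur=0, then acc=0, then (i=3), then acc=0, then (i=4), then acc=0, then (i=5), then acc=0, then val=1, then (i=-2), then val=1, then (i=-1), then val=1, then (i=0), then val=1, then (i=1), then val=1, then (i=2), then val=1, then (i=3), then val=1, then cur=1, then returns -25 | price_opt: tmp=0, then cur=0, then acc=0, then (i=3), then acc=0, then (i=4), then acc=0, then (i=5), then acc=0, then res=1, then val=1, then (i=-2), then val=1, then (i=-1), then val=1, then (i=0), then val=1, then (i=1), then val=1, then (i=2), then val=1, then (i=3), then val=1, then cur=1, then returns -25 — matching result -25.
Checked all 280 inputs in the declared domain: the outputs agree on every one.
verdict: equivalent


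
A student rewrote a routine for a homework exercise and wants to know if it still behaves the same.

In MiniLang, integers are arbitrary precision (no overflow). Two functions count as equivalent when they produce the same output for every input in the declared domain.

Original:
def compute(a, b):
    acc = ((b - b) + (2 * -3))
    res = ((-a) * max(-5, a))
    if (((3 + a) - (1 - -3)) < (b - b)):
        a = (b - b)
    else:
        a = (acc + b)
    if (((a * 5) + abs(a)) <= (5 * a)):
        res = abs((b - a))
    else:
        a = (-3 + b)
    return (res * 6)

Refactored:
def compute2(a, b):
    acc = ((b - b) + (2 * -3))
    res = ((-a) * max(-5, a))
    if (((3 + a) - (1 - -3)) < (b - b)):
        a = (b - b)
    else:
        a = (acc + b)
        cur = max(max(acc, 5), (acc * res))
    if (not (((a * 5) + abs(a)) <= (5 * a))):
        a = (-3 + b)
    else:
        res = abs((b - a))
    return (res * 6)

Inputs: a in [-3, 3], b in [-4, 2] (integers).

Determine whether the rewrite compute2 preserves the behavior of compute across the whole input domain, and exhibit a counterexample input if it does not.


This is a faithful refactor — arithmetic usage differs, min/max/abs usage differs, constant usage differs, statement counts differ, boolean connective usage differs, local variable names differ, but the computed results match everywhere.
As a probe, take a=-3, b=-2: compute runs acc = -6; res = -9; (((3 + a) - (1 - -3)) < (b - b)) -> true; a = 0; (((a * 5) + abs(a)) <= (5 * a)) -> true; res = 2; return 12; compute2 runs acc = -6; res = -9; (((3 + a) - (1 - -3)) < (b - b)) -> true; a = 0; (not (((a * 5) + abs(a)) <= (5 * a))) -> false; res = 2; return 12; both end at 12.
Across all 49 domain points the two functions coincide.
verdict: equivalent
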